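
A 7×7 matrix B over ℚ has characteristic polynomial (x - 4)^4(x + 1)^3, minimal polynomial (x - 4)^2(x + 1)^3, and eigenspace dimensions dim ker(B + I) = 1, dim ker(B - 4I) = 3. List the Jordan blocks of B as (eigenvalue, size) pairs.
Jordan blocks: (-1, 3), (4, 2), (4, 1), (4, 1)

λ = -1: algebraic multiplicity 3 (exponent in χ_B), largest block size 3 (exponent in m_B), 1 block (geometric multiplicity). This forces block sizes [3].
λ = 4: algebraic multiplicity 4 (exponent in χ_B), largest block size 2 (exponent in m_B), 3 blocks (geometric multiplicity). These force block sizes [2, 1, 1].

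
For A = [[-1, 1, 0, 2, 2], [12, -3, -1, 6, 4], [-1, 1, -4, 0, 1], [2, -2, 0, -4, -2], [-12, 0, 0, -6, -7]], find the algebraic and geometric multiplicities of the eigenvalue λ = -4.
algebraic multiplicity 4, geometric multiplicity 2

The characteristic polynomial is (x + 3)(x + 4)^4, so the factor x + 4 appears with exponent 4: the algebraic multiplicity is 4.

rank(A + 4I) = 3, so the eigenspace has dimension 5 - 3 = 2: the geometric multiplicity is 2.

Since 2 < 4, A is not diagonalizable.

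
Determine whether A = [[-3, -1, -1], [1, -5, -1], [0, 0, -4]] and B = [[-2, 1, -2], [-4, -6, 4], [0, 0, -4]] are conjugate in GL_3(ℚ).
Two matrices over a field are similar if and only if they have the same invariant factors.

Both A and B have characteristic polynomial (x + 4)^3 and minimal polynomial (x + 4)^2. Computing further, both have invariant factors x + 4, (x + 4)^2. Hence A and B are similar.

Yes.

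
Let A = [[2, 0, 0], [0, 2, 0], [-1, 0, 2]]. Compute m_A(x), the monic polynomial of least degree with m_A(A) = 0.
The characteristic polynomial factors as (x - 2)^3. The minimal polynomial is ∏(x - λ)^{k_λ} where k_λ is the size of the largest Jordan block at λ.

For λ = 2: rank(A - 2I) = 1, and the largest Jordan block has size 2 (the smallest k with rank((A - 2I)^k) = rank((A - 2I)^(k+1))).

So m_A(x) = (x - 2)^2.

m_A(x) = (x - 2)^2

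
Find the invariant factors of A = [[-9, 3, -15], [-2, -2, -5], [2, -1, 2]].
The Jordan structure of A has elementary divisors (x + 3)^2, (x + 3). Arranging the block sizes at each eigenvalue in decreasing order and taking row products gives the invariant factors.

Invariant factors (smallest first, each dividing the next): x + 3, (x + 3)^2.

Check: the last factor (x + 3)^2 is the minimal polynomial, and the product (x + 3)^3 is the characteristic polynomial.

x + 3, (x + 3)^2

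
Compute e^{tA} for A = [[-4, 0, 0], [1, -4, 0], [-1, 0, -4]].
e^{tA} = [[e^{-4*t}, 0, 0], [t*e^{-4*t}, e^{-4*t}, 0], [-t*e^{-4*t}, 0, e^{-4*t}]]

A has Jordan form J = [[-4, 1, 0], [0, -4, 0], [0, 0, -4]] with A = PJP^{-1}, so e^{tA} = P e^{tJ} P^{-1}.

For a Jordan block J_k(λ), e^{tJ_k(λ)} = e^{λt} · (I + tN + t^2 N^2/2! + ... + t^{k-1} N^{k-1}/(k-1)!) where N is the nilpotent superdiagonal part.

Assembling the blocks and conjugating back gives the entries of e^{tA} as shown above.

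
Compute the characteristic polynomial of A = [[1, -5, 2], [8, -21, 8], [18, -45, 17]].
χ_A(x) = (x + 1)^3

xI - A = [[x - 1, 5, -2], [-8, x + 21, -8], [-18, 45, x - 17]].

Expanding det(xI - A) along the first row:
det(xI - A) = + (x - 1)·det([[x + 21, -8], [45, x - 17]]) - (5)·det([[-8, -8], [-18, x - 17]]) + (-2)·det([[-8, x + 21], [-18, 45]]).

Evaluating gives χ_A(x) = x^3 + 3x^2 + 3x + 1 = (x + 1)^3.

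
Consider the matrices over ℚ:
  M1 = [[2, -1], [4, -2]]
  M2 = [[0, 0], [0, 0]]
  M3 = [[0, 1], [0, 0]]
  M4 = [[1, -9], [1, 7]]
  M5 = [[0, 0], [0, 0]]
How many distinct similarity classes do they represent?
3 classes: {M1, M3}, {M2, M5}, {M4}

Characteristic polynomials: χ_{M1} = x^2, χ_{M2} = x^2, χ_{M3} = x^2, χ_{M4} = (x - 4)^2, χ_{M5} = x^2.

{M1, M3}: invariant factors x^2.

{M2, M5}: invariant factors x, x.

{M4}: invariant factors (x - 4)^2.

Matrices are similar if and only if their invariant-factor lists agree; the partition into similarity classes is {M1, M3}, {M2, M5}, {M4}.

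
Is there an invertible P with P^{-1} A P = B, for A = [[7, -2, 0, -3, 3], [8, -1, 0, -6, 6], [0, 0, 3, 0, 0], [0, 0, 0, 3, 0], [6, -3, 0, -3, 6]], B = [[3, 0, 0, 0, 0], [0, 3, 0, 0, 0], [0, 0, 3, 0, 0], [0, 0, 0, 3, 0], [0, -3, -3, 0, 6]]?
No.

Both have characteristic polynomial (x - 6)(x - 3)^4, but the minimal polynomial of A is (x - 6)(x - 3)^2 while the minimal polynomial of B is (x - 6)(x - 3). The minimal polynomial is a similarity invariant, so A and B are not similar.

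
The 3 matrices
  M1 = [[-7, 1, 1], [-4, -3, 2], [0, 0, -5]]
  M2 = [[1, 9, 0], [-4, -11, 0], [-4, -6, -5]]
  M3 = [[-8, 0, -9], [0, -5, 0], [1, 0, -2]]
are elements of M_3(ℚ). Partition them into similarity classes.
1 class: {M1, M2, M3}

Characteristic polynomials: χ_{M1} = (x + 5)^3, χ_{M2} = (x + 5)^3, χ_{M3} = (x + 5)^3.

{M1, M2, M3}: invariant factors x + 5, (x + 5)^2.

Matrices are similar if and only if their invariant-factor lists agree; the partition into similarity classes is {M1, M2, M3}.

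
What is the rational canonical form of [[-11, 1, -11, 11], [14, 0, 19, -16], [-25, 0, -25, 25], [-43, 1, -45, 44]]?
R = [[0, 0, 0, 25], [1, 0, 0, 0], [0, 1, 0, -16], [0, 0, 1, 8]]

The invariant factors of A (the non-unit diagonal entries of the Smith normal form of xI - A over ℚ[x]) are (x - 5)(x + 1)(x^2 - 4x + 5), each dividing the next. The characteristic polynomial is their product, (x - 5)(x + 1)(x^2 - 4x + 5).

The rational canonical form is the block-diagonal matrix of companion matrices C(f_i):
R = [[0, 0, 0, 25], [1, 0, 0, 0], [0, 1, 0, -16], [0, 0, 1, 8]].

Note the characteristic polynomial does not split into linear factors over ℚ, so A has no Jordan form over ℚ; the rational canonical form exists over any field.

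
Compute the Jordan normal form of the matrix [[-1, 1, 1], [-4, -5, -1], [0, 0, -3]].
The characteristic polynomial is det(xI - A) = (x + 3)^3, so the eigenvalues are -3 (algebraic multiplicity 3).

For λ = -3: rank(A + 3I) = 2, rank((A + 3I)^2) = 1, rank((A + 3I)^3) = 0. The eigenspace has dimension 3 - 2 = 1, so there is 1 Jordan block; the rank sequence gives block sizes [3].

Assembling the blocks gives the Jordan form J above.

J = [[-3, 1, 0], [0, -3, 1], [0, 0, -3]]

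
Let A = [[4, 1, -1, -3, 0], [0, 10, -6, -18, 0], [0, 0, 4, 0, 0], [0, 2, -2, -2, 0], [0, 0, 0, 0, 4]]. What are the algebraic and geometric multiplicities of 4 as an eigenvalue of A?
algebraic multiplicity 5, geometric multiplicity 4

The characteristic polynomial is (x - 4)^5, so the factor x - 4 appears with exponent 5: the algebraic multiplicity is 5.

rank(A - 4I) = 1, so the eigenspace has dimension 5 - 1 = 4: the geometric multiplicity is 4.

Since 4 < 5, A is not diagonalizable.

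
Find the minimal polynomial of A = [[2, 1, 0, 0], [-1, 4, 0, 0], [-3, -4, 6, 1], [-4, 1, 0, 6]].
m_A(x) = (x - 6)^2(x - 3)^2

The characteristic polynomial factors as (x - 6)^2(x - 3)^2. The minimal polynomial is ∏(x - λ)^{k_λ} where k_λ is the size of the largest Jordan block at λ.

For λ = 3: rank(A - 3I) = 3, and the largest Jordan block has size 2 (the smallest k with rank((A - 3I)^k) = rank((A - 3I)^(k+1))).
For λ = 6: rank(A - 6I) = 3, and the largest Jordan block has size 2 (the smallest k with rank((A - 6I)^k) = rank((A - 6I)^(k+1))).

So m_A(x) = (x - 6)^2(x - 3)^2.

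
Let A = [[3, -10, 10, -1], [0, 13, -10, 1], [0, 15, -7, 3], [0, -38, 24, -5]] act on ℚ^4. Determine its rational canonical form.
The invariant factors of A (the non-unit diagonal entries of the Smith normal form of xI - A over ℚ[x]) are x - 3, (x - 3)(x + 1)^2, each dividing the next. The characteristic polynomial is their product, (x - 3)^2(x + 1)^2.

The rational canonical form is the block-diagonal matrix of companion matrices C(f_i):
R = [[3, 0, 0, 0], [0, 0, 0, 3], [0, 1, 0, 5], [0, 0, 1, 1]].

R = [[3, 0, 0, 0], [0, 0, 0, 3], [0, 1, 0, 5], [0, 0, 1, 1]]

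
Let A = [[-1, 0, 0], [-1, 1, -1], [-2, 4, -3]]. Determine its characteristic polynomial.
xI - A = [[x + 1, 0, 0], [1, x - 1, 1], [2, -4, x + 3]].

Expanding det(xI - A) along the first row:
det(xI - A) = + (x + 1)·det([[x - 1, 1], [-4, x + 3]]) - (0)·det([[1, 1], [2, x + 3]]) + (0)·det([[1, x - 1], [2, -4]]).

Evaluating gives χ_A(x) = x^3 + 3x^2 + 3x + 1 = (x + 1)^3.

χ_A(x) = (x + 1)^3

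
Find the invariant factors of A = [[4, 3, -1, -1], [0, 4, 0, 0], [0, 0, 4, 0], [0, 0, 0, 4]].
The Jordan structure of A has elementary divisors (x - 4)^2, (x - 4), (x - 4). Arranging the block sizes at each eigenvalue in decreasing order and taking row products gives the invariant factors.

Invariant factors (smallest first, each dividing the next): x - 4, x - 4, (x - 4)^2.

Check: the last factor (x - 4)^2 is the minimal polynomial, and the product (x - 4)^4 is the characteristic polynomial.

x - 4, x - 4, (x - 4)^2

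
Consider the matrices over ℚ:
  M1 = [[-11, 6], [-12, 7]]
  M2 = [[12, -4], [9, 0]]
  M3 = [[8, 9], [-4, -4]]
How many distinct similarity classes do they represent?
Characteristic polynomials: χ_{M1} = (x - 1)(x + 5), χ_{M2} = (x - 6)^2, χ_{M3} = (x - 2)^2.

{M1}: invariant factors (x - 1)(x + 5).

{M2}: invariant factors (x - 6)^2.

{M3}: invariant factors (x - 2)^2.

Matrices are similar if and only if their invariant-factor lists agree; the partition into similarity classes is {M1}, {M2}, {M3}.

3 classes: {M1}, {M2}, {M3}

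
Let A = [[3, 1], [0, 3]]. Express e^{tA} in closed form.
A has Jordan form J = [[3, 1], [0, 3]] with A = PJP^{-1}, so e^{tA} = P e^{tJ} P^{-1}.

For a Jordan block J_k(λ), e^{tJ_k(λ)} = e^{λt} · (I + tN + t^2 N^2/2! + ... + t^{k-1} N^{k-1}/(k-1)!) where N is the nilpotent superdiagonal part.

Assembling the blocks and conjugating back gives the entries of e^{tA} as shown above.

e^{tA} = [[e^{3*t}, t*e^{3*t}], [0, e^{3*t}]]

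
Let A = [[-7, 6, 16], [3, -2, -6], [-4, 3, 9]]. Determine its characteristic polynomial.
xI - A = [[x + 7, -6, -16], [-3, x + 2, 6], [4, -3, x - 9]].

Expanding det(xI - A) along the first row:
det(xI - A) = + (x + 7)·det([[x + 2, 6], [-3, x - 9]]) - (-6)·det([[-3, 6], [4, x - 9]]) + (-16)·det([[-3, x + 2], [4, -3]]).

Evaluating gives χ_A(x) = x^3 - 3x + 2 = (x - 1)^2(x + 2).

χ_A(x) = (x - 1)^2(x + 2)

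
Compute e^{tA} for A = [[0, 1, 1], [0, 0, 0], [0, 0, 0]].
A has Jordan form J = [[0, 1, 0], [0, 0, 0], [0, 0, 0]] with A = PJP^{-1}, so e^{tA} = P e^{tJ} P^{-1}.

For a Jordan block J_k(λ), e^{tJ_k(λ)} = e^{λt} · (I + tN + t^2 N^2/2! + ... + t^{k-1} N^{k-1}/(k-1)!) where N is the nilpotent superdiagonal part.

Assembling the blocks and conjugating back gives the entries of e^{tA} as shown above.

e^{tA} = [[1, t, t], [0, 1, 0], [0, 0, 1]]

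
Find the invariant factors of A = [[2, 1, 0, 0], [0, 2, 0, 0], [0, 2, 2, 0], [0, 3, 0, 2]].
The Jordan structure of A has elementary divisors (x - 2)^2, (x - 2), (x - 2). Arranging the block sizes at each eigenvalue in decreasing order and taking row products gives the invariant factors.

Invariant factors (smallest first, each dividing the next): x - 2, x - 2, (x - 2)^2.

Check: the last factor (x - 2)^2 is the minimal polynomial, and the product (x - 2)^4 is the characteristic polynomial.

x - 2, x - 2, (x - 2)^2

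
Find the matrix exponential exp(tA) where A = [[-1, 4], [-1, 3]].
A has Jordan form J = [[1, 1], [0, 1]] with A = PJP^{-1}, so e^{tA} = P e^{tJ} P^{-1}.

For a Jordan block J_k(λ), e^{tJ_k(λ)} = e^{λt} · (I + tN + t^2 N^2/2! + ... + t^{k-1} N^{k-1}/(k-1)!) where N is the nilpotent superdiagonal part.

Assembling the blocks and conjugating back gives the entries of e^{tA} as shown above.

e^{tA} = [[(1 - 2*t)*e^{t}, 4*t*e^{t}], [-t*e^{t}, (2*t + 1)*e^{t}]]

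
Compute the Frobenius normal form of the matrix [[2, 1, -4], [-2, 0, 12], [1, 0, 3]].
The invariant factors of A (the non-unit diagonal entries of the Smith normal form of xI - A over ℚ[x]) are (x - 3)(x^2 - 2x + 6), each dividing the next. The characteristic polynomial is their product, (x - 3)(x^2 - 2x + 6).

The rational canonical form is the block-diagonal matrix of companion matrices C(f_i):
R = [[0, 0, 18], [1, 0, -12], [0, 1, 5]].

Note the characteristic polynomial does not split into linear factors over ℚ, so A has no Jordan form over ℚ; the rational canonical form exists over any field.

R = [[0, 0, 18], [1, 0, -12], [0, 1, 5]]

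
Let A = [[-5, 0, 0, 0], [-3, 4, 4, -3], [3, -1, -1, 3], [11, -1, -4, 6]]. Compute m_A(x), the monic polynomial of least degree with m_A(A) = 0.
The characteristic polynomial factors as (x - 3)^3(x + 5). The minimal polynomial is ∏(x - λ)^{k_λ} where k_λ is the size of the largest Jordan block at λ.

For λ = -5: rank(A + 5I) = 3, and the largest Jordan block has size 1 (the smallest k with rank((A + 5I)^k) = rank((A + 5I)^(k+1))).
For λ = 3: rank(A - 3I) = 2, and the largest Jordan block has size 2 (the smallest k with rank((A - 3I)^k) = rank((A - 3I)^(k+1))).

So m_A(x) = (x - 3)^2(x + 5).

m_A(x) = (x - 3)^2(x + 5)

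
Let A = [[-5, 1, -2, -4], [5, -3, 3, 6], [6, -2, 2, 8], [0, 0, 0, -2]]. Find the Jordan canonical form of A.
J = [[-2, 1, 0, 0], [0, -2, 1, 0], [0, 0, -2, 0], [0, 0, 0, -2]]

The characteristic polynomial is det(xI - A) = (x + 2)^4, so the eigenvalues are -2 (algebraic multiplicity 4).

For λ = -2: rank(A + 2I) = 2, rank((A + 2I)^2) = 1, rank((A + 2I)^3) = 0. The eigenspace has dimension 4 - 2 = 2, so there are 2 Jordan blocks; the rank sequence gives block sizes [3, 1].

Assembling the blocks gives the Jordan form J above.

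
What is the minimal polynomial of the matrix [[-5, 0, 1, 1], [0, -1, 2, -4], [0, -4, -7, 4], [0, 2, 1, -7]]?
The characteristic polynomial factors as (x + 5)^4. The minimal polynomial is ∏(x - λ)^{k_λ} where k_λ is the size of the largest Jordan block at λ.

For λ = -5: rank(A + 5I) = 2, and the largest Jordan block has size 3 (the smallest k with rank((A + 5I)^k) = rank((A + 5I)^(k+1))).

So m_A(x) = (x + 5)^3.

m_A(x) = (x + 5)^3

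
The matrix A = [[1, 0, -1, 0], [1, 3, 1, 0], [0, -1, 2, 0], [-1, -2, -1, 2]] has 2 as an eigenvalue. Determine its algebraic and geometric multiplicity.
The characteristic polynomial is (x - 2)^4, so the factor x - 2 appears with exponent 4: the algebraic multiplicity is 4.

rank(A - 2I) = 2, so the eigenspace has dimension 4 - 2 = 2: the geometric multiplicity is 2.

Since 2 < 4, A is not diagonalizable.

algebraic multiplicity 4, geometric multiplicity 2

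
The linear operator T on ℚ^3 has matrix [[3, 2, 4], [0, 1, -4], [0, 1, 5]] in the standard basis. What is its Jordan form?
J = [[3, 1, 0], [0, 3, 0], [0, 0, 3]]

The characteristic polynomial is det(xI - A) = (x - 3)^3, so the eigenvalues are 3 (algebraic multiplicity 3).

For λ = 3: rank(A - 3I) = 1, rank((A - 3I)^2) = 0. The eigenspace has dimension 3 - 1 = 2, so there are 2 Jordan blocks; the rank sequence gives block sizes [2, 1].

Assembling the blocks gives the Jordan form J above.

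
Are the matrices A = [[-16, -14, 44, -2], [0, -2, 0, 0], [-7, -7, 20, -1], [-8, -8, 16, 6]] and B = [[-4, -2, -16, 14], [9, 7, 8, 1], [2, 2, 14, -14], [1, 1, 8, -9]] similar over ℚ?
Yes.

Two matrices over a field are similar if and only if they have the same invariant factors.

Both A and B have characteristic polynomial (x - 6)^2(x + 2)^2 and minimal polynomial (x - 6)^2(x + 2). Computing further, both have invariant factors x + 2, (x - 6)^2(x + 2). Hence A and B are similar.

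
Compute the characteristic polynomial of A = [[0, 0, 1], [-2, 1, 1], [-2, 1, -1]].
χ_A(x) = x^3

xI - A = [[x, 0, -1], [2, x - 1, -1], [2, -1, x + 1]].

Expanding det(xI - A) along the first row:
det(xI - A) = + (x)·det([[x - 1, -1], [-1, x + 1]]) - (0)·det([[2, -1], [2, x + 1]]) + (-1)·det([[2, x - 1], [2, -1]]).

Evaluating gives χ_A(x) = x^3.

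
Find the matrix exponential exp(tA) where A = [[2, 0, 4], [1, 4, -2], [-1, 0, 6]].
A has Jordan form J = [[4, 1, 0], [0, 4, 0], [0, 0, 4]] with A = PJP^{-1}, so e^{tA} = P e^{tJ} P^{-1}.

For a Jordan block J_k(λ), e^{tJ_k(λ)} = e^{λt} · (I + tN + t^2 N^2/2! + ... + t^{k-1} N^{k-1}/(k-1)!) where N is the nilpotent superdiagonal part.

Assembling the blocks and conjugating back gives the entries of e^{tA} as shown above.

e^{tA} = [[(1 - 2*t)*e^{4*t}, 0, 4*t*e^{4*t}], [t*e^{4*t}, e^{4*t}, -2*t*e^{4*t}], [-t*e^{4*t}, 0, (2*t + 1)*e^{4*t}]]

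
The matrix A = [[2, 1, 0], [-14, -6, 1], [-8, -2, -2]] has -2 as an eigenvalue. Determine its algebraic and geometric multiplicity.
algebraic multiplicity 3, geometric multiplicity 1

The characteristic polynomial is (x + 2)^3, so the factor x + 2 appears with exponent 3: the algebraic multiplicity is 3.

rank(A + 2I) = 2, so the eigenspace has dimension 3 - 2 = 1: the geometric multiplicity is 1.

Since 1 < 3, A is not diagonalizable.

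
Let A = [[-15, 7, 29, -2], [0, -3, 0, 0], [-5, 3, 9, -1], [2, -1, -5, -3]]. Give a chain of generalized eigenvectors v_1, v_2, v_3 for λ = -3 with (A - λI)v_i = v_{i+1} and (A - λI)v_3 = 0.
We seek v_1 ∈ ker((A + 3I)^3) \ ker((A + 3I)^2), then set v_{i+1} = (A + 3I) v_i.

One such chain is v_1 = [[8, 0, 3, -3]]^T, v_2 = [[-3, 0, -1, 1]]^T, v_3 = [[5, 0, 2, -1]]^T. Check: (A + 3I) v_3 = [[0, 0, 0, 0]]^T = 0.

v_1 = [[8, 0, 3, -3]]^T, v_2 = [[-3, 0, -1, 1]]^T, v_3 = [[5, 0, 2, -1]]^T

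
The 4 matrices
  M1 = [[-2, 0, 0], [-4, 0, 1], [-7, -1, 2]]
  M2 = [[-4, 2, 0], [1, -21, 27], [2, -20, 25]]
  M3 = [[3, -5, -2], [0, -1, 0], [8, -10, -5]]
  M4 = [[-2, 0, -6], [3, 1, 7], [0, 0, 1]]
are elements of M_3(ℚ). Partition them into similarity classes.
Characteristic polynomials: χ_{M1} = (x - 1)^2(x + 2), χ_{M2} = (x - 1)^2(x + 2), χ_{M3} = (x + 1)^3, χ_{M4} = (x - 1)^2(x + 2).

{M1, M2, M4}: invariant factors (x - 1)^2(x + 2).

{M3}: invariant factors x + 1, (x + 1)^2.

Matrices are similar if and only if their invariant-factor lists agree; the partition into similarity classes is {M1, M2, M4}, {M3}.

2 classes: {M1, M2, M4}, {M3}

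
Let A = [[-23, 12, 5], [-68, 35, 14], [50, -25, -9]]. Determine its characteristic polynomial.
xI - A = [[x + 23, -12, -5], [68, x - 35, -14], [-50, 25, x + 9]].

Expanding det(xI - A) along the first row:
det(xI - A) = + (x + 23)·det([[x - 35, -14], [25, x + 9]]) - (-12)·det([[68, -14], [-50, x + 9]]) + (-5)·det([[68, x - 35], [-50, 25]]).

Evaluating gives χ_A(x) = x^3 - 3x^2 + 3x - 1 = (x - 1)^3.

χ_A(x) = (x - 1)^3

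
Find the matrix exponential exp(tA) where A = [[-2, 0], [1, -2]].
A has Jordan form J = [[-2, 1], [0, -2]] with A = PJP^{-1}, so e^{tA} = P e^{tJ} P^{-1}.

For a Jordan block J_k(λ), e^{tJ_k(λ)} = e^{λt} · (I + tN + t^2 N^2/2! + ... + t^{k-1} N^{k-1}/(k-1)!) where N is the nilpotent superdiagonal part.

Assembling the blocks and conjugating back gives the entries of e^{tA} as shown above.

e^{tA} = [[e^{-2*t}, 0], [t*e^{-2*t}, e^{-2*t}]]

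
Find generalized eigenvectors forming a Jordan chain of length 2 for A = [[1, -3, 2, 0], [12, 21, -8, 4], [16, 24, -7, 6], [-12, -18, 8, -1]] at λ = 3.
v_1 = [[0, 1, 2, -1]]^T, v_2 = [[1, -2, -2, 2]]^T

We seek v_1 ∈ ker((A - 3I)^2) \ ker(A - 3I), then set v_{i+1} = (A - 3I) v_i.

One such chain is v_1 = [[0, 1, 2, -1]]^T, v_2 = [[1, -2, -2, 2]]^T. Check: (A - 3I) v_2 = [[0, 0, 0, 0]]^T = 0.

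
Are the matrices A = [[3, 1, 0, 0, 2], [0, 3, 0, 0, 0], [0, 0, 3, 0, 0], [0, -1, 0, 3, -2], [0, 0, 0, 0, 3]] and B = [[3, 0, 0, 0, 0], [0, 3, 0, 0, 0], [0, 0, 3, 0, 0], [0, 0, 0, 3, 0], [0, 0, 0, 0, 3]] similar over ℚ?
Both have characteristic polynomial (x - 3)^5, but the minimal polynomial of A is (x - 3)^2 while the minimal polynomial of B is x - 3. The minimal polynomial is a similarity invariant, so A and B are not similar.

No.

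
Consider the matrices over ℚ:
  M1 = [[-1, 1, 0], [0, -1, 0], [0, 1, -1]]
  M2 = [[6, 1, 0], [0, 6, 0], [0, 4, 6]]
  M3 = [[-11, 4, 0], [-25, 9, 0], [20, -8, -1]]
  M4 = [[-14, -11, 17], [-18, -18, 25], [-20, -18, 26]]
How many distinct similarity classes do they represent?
3 classes: {M1, M3}, {M2}, {M4}

Characteristic polynomials: χ_{M1} = (x + 1)^3, χ_{M2} = (x - 6)^3, χ_{M3} = (x + 1)^3, χ_{M4} = (x + 2)^3.

{M1, M3}: invariant factors x + 1, (x + 1)^2.

{M2}: invariant factors x - 6, (x - 6)^2.

{M4}: invariant factors (x + 2)^3.

Matrices are similar if and only if their invariant-factor lists agree; the partition into similarity classes is {M1, M3}, {M2}, {M4}.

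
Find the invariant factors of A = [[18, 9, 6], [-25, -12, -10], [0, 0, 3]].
The Jordan structure of A has elementary divisors (x - 3)^2, (x - 3). Arranging the block sizes at each eigenvalue in decreasing order and taking row products gives the invariant factors.

Invariant factors (smallest first, each dividing the next): x - 3, (x - 3)^2.

Check: the last factor (x - 3)^2 is the minimal polynomial, and the product (x - 3)^3 is the characteristic polynomial.

x - 3, (x - 3)^2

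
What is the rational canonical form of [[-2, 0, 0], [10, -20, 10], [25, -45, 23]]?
The invariant factors of A (the non-unit diagonal entries of the Smith normal form of xI - A over ℚ[x]) are x + 2, (x - 5)(x + 2), each dividing the next. The characteristic polynomial is their product, (x - 5)(x + 2)^2.

The rational canonical form is the block-diagonal matrix of companion matrices C(f_i):
R = [[-2, 0, 0], [0, 0, 10], [0, 1, 3]].

R = [[-2, 0, 0], [0, 0, 10], [0, 1, 3]]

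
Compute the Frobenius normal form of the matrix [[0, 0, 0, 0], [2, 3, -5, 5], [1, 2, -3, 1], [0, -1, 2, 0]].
R = [[0, 0, 0, 0], [1, 0, 0, 4], [0, 1, 0, -4], [0, 0, 1, 0]]

The invariant factors of A (the non-unit diagonal entries of the Smith normal form of xI - A over ℚ[x]) are x(x^3 + 4x - 4), each dividing the next. The characteristic polynomial is their product, x(x^3 + 4x - 4).

The rational canonical form is the block-diagonal matrix of companion matrices C(f_i):
R = [[0, 0, 0, 0], [1, 0, 0, 4], [0, 1, 0, -4], [0, 0, 1, 0]].

Note the characteristic polynomial does not split into linear factors over ℚ, so A has no Jordan form over ℚ; the rational canonical form exists over any field.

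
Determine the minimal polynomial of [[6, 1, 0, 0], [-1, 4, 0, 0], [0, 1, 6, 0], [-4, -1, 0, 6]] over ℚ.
m_A(x) = (x - 6)(x - 5)^2

The characteristic polynomial factors as (x - 6)^2(x - 5)^2. The minimal polynomial is ∏(x - λ)^{k_λ} where k_λ is the size of the largest Jordan block at λ.

For λ = 5: rank(A - 5I) = 3, and the largest Jordan block has size 2 (the smallest k with rank((A - 5I)^k) = rank((A - 5I)^(k+1))).
For λ = 6: rank(A - 6I) = 2, and the largest Jordan block has size 1 (the smallest k with rank((A - 6I)^k) = rank((A - 6I)^(k+1))).

So m_A(x) = (x - 6)(x - 5)^2.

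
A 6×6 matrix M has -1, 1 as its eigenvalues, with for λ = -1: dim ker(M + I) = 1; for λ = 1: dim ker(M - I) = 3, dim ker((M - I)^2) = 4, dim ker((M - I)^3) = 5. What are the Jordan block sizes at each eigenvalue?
λ = -1: successive nullity increments [1] count blocks of size ≥ k; block sizes are [1].
λ = 1: successive nullity increments [3, 1, 1] count blocks of size ≥ k; block sizes are [3, 1, 1].

Jordan blocks: (-1, 1), (1, 3), (1, 1), (1, 1)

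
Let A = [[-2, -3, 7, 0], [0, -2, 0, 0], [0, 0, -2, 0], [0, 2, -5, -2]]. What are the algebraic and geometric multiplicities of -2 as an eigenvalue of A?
The characteristic polynomial is (x + 2)^4, so the factor x + 2 appears with exponent 4: the algebraic multiplicity is 4.

rank(A + 2I) = 2, so the eigenspace has dimension 4 - 2 = 2: the geometric multiplicity is 2.

Since 2 < 4, A is not diagonalizable.

algebraic multiplicity 4, geometric multiplicity 2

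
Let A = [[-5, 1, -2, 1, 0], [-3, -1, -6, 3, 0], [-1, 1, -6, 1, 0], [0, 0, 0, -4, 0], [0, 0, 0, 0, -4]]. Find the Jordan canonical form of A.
The characteristic polynomial is det(xI - A) = (x + 4)^5, so the eigenvalues are -4 (algebraic multiplicity 5).

For λ = -4: rank(A + 4I) = 1, rank((A + 4I)^2) = 0. The eigenspace has dimension 5 - 1 = 4, so there are 4 Jordan blocks; the rank sequence gives block sizes [2, 1, 1, 1].

Assembling the blocks gives the Jordan form J above.

J = [[-4, 1, 0, 0, 0], [0, -4, 0, 0, 0], [0, 0, -4, 0, 0], [0, 0, 0, -4, 0], [0, 0, 0, 0, -4]]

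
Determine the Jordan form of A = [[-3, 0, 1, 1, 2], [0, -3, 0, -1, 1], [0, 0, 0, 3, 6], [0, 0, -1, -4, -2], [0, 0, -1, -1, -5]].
The characteristic polynomial is det(xI - A) = (x + 3)^5, so the eigenvalues are -3 (algebraic multiplicity 5).

For λ = -3: rank(A + 3I) = 2, rank((A + 3I)^2) = 0. The eigenspace has dimension 5 - 2 = 3, so there are 3 Jordan blocks; the rank sequence gives block sizes [2, 2, 1].

Assembling the blocks gives the Jordan form J above.

J = [[-3, 1, 0, 0, 0], [0, -3, 0, 0, 0], [0, 0, -3, 1, 0], [0, 0, 0, -3, 0], [0, 0, 0, 0, -3]]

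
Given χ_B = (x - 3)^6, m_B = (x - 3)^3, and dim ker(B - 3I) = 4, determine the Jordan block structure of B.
Jordan blocks: (3, 3), (3, 1), (3, 1), (3, 1)

λ = 3: algebraic multiplicity 6 (exponent in χ_B), largest block size 3 (exponent in m_B), 4 blocks (geometric multiplicity). These force block sizes [3, 1, 1, 1].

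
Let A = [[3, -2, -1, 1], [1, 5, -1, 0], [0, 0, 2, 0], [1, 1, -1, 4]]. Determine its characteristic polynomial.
xI - A = [[x - 3, 2, 1, -1], [-1, x - 5, 1, 0], [0, 0, x - 2, 0], [-1, -1, 1, x - 4]].

Expanding det(xI - A) along the first row:
det(xI - A) = + (x - 3)·det([[x - 5, 1, 0], [0, x - 2, 0], [-1, 1, x - 4]]) - (2)·det([[-1, 1, 0], [0, x - 2, 0], [-1, 1, x - 4]]) + (1)·det([[-1, x - 5, 0], [0, 0, 0], [-1, -1, x - 4]]) - (-1)·det([[-1, x - 5, 1], [0, 0, x - 2], [-1, -1, 1]]).

Evaluating gives χ_A(x) = x^4 - 14x^3 + 72x^2 - 160x + 128 = (x - 4)^3(x - 2).

χ_A(x) = (x - 4)^3(x - 2)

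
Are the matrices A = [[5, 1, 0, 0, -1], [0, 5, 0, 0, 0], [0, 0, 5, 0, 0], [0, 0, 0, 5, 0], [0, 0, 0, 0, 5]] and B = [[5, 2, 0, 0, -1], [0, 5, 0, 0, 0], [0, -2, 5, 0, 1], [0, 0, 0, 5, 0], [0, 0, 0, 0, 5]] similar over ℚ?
Yes.

Two matrices over a field are similar if and only if they have the same invariant factors.

Both A and B have characteristic polynomial (x - 5)^5 and minimal polynomial (x - 5)^2. Computing further, both have invariant factors x - 5, x - 5, x - 5, (x - 5)^2. Hence A and B are similar.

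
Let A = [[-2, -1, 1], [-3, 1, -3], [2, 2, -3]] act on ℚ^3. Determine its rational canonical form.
R = [[0, 0, 1], [1, 0, -2], [0, 1, -4]]

The invariant factors of A (the non-unit diagonal entries of the Smith normal form of xI - A over ℚ[x]) are (x + 1)(x^2 + 3x - 1), each dividing the next. The characteristic polynomial is their product, (x + 1)(x^2 + 3x - 1).

The rational canonical form is the block-diagonal matrix of companion matrices C(f_i):
R = [[0, 0, 1], [1, 0, -2], [0, 1, -4]].

Note the characteristic polynomial does not split into linear factors over ℚ, so A has no Jordan form over ℚ; the rational canonical form exists over any field.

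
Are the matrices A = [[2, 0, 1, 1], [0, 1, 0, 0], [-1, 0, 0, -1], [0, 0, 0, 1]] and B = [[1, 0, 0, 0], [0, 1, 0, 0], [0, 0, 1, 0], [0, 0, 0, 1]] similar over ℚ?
Both have characteristic polynomial (x - 1)^4, but the minimal polynomial of A is (x - 1)^2 while the minimal polynomial of B is x - 1. The minimal polynomial is a similarity invariant, so A and B are not similar.

No.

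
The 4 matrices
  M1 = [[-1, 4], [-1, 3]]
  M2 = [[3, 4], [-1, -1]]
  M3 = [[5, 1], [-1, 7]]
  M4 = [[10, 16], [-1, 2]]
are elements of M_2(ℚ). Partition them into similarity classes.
2 classes: {M1, M2}, {M3, M4}

Characteristic polynomials: χ_{M1} = (x - 1)^2, χ_{M2} = (x - 1)^2, χ_{M3} = (x - 6)^2, χ_{M4} = (x - 6)^2.

{M1, M2}: invariant factors (x - 1)^2.

{M3, M4}: invariant factors (x - 6)^2.

Matrices are similar if and only if their invariant-factor lists agree; the partition into similarity classes is {M1, M2}, {M3, M4}.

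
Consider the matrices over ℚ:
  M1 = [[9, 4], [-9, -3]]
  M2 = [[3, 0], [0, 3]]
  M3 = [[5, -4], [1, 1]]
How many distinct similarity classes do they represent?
Characteristic polynomials: χ_{M1} = (x - 3)^2, χ_{M2} = (x - 3)^2, χ_{M3} = (x - 3)^2.

{M1, M3}: invariant factors (x - 3)^2.

{M2}: invariant factors x - 3, x - 3.

Matrices are similar if and only if their invariant-factor lists agree; the partition into similarity classes is {M1, M3}, {M2}.

2 classes: {M1, M3}, {M2}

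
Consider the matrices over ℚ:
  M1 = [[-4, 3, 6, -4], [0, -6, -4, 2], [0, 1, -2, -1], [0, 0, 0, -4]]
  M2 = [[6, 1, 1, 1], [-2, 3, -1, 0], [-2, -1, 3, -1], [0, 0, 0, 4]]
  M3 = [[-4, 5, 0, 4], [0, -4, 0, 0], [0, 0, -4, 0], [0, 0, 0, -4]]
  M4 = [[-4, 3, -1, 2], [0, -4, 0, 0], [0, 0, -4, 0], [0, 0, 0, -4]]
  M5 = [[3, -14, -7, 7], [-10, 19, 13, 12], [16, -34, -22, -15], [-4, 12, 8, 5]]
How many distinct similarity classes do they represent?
Characteristic polynomials: χ_{M1} = (x + 4)^4, χ_{M2} = (x - 4)^4, χ_{M3} = (x + 4)^4, χ_{M4} = (x + 4)^4, χ_{M5} = (x - 3)^3(x + 4).

{M1}: invariant factors (x + 4)^2, (x + 4)^2.

{M2}: invariant factors x - 4, (x - 4)^3.

{M3, M4}: invariant factors x + 4, x + 4, (x + 4)^2.

{M5}: invariant factors x - 3, (x - 3)^2(x + 4).

Matrices are similar if and only if their invariant-factor lists agree; the partition into similarity classes is {M1}, {M2}, {M3, M4}, {M5}.

4 classes: {M1}, {M2}, {M3, M4}, {M5}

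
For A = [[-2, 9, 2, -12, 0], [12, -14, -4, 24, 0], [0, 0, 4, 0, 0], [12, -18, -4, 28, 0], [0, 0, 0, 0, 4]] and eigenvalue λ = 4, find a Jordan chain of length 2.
v_1 = [[-2, 1, 1, 2, 1]]^T, v_2 = [[-1, 2, 0, 2, 0]]^T

We seek v_1 ∈ ker((A - 4I)^2) \ ker(A - 4I), then set v_{i+1} = (A - 4I) v_i.

One such chain is v_1 = [[-2, 1, 1, 2, 1]]^T, v_2 = [[-1, 2, 0, 2, 0]]^T. Check: (A - 4I) v_2 = [[0, 0, 0, 0, 0]]^T = 0.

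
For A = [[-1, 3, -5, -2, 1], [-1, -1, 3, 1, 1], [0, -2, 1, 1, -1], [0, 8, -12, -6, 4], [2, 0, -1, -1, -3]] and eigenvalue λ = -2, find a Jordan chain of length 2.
v_1 = [[0, 0, 0, 0, 1]]^T, v_2 = [[1, 1, -1, 4, -1]]^T

We seek v_1 ∈ ker((A + 2I)^2) \ ker(A + 2I), then set v_{i+1} = (A + 2I) v_i.

One such chain is v_1 = [[0, 0, 0, 0, 1]]^T, v_2 = [[1, 1, -1, 4, -1]]^T. Check: (A + 2I) v_2 = [[0, 0, 0, 0, 0]]^T = 0.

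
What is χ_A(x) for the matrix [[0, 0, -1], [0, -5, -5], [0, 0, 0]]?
χ_A(x) = x^2(x + 5)

xI - A = [[x, 0, 1], [0, x + 5, 5], [0, 0, x]].

Expanding det(xI - A) along the first row:
det(xI - A) = + (x)·det([[x + 5, 5], [0, x]]) - (0)·det([[0, 5], [0, x]]) + (1)·det([[0, x + 5], [0, 0]]).

Evaluating gives χ_A(x) = x^3 + 5x^2 = x^2(x + 5).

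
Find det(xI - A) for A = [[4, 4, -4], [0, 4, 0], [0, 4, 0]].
χ_A(x) = x(x - 4)^2

xI - A = [[x - 4, -4, 4], [0, x - 4, 0], [0, -4, x]].

Expanding det(xI - A) along the first row:
det(xI - A) = + (x - 4)·det([[x - 4, 0], [-4, x]]) - (-4)·det([[0, 0], [0, x]]) + (4)·det([[0, x - 4], [0, -4]]).

Evaluating gives χ_A(x) = x^3 - 8x^2 + 16x = x(x - 4)^2.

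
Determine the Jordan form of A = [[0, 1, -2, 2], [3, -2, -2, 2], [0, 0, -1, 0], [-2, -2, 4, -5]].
The characteristic polynomial is det(xI - A) = (x + 1)^2(x + 3)^2, so the eigenvalues are -3 (algebraic multiplicity 2), -1 (algebraic multiplicity 2).

For λ = -3: rank(A + 3I) = 3, rank((A + 3I)^2) = 2. The eigenspace has dimension 4 - 3 = 1, so there is 1 Jordan block; the rank sequence gives block sizes [2].

For λ = -1: rank(A + I) = 2. The eigenspace has dimension 4 - 2 = 2, so there are 2 Jordan blocks; the rank sequence gives block sizes [1, 1].

Assembling the blocks gives the Jordan form J above.

J = [[-3, 1, 0, 0], [0, -3, 0, 0], [0, 0, -1, 0], [0, 0, 0, -1]]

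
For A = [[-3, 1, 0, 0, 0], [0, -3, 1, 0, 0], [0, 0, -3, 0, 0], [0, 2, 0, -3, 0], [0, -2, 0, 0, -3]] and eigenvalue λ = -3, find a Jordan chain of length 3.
We seek v_1 ∈ ker((A + 3I)^3) \ ker((A + 3I)^2), then set v_{i+1} = (A + 3I) v_i.

One such chain is v_1 = [[-1, 0, 1, 0, 0]]^T, v_2 = [[0, 1, 0, 0, 0]]^T, v_3 = [[1, 0, 0, 2, -2]]^T. Check: (A + 3I) v_3 = [[0, 0, 0, 0, 0]]^T = 0.

v_1 = [[-1, 0, 1, 0, 0]]^T, v_2 = [[0, 1, 0, 0, 0]]^T, v_3 = [[1, 0, 0, 2, -2]]^T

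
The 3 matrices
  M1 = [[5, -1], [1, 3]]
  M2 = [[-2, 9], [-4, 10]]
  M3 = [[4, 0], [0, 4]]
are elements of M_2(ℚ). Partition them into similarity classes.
2 classes: {M1, M2}, {M3}

Characteristic polynomials: χ_{M1} = (x - 4)^2, χ_{M2} = (x - 4)^2, χ_{M3} = (x - 4)^2.

{M1, M2}: invariant factors (x - 4)^2.

{M3}: invariant factors x - 4, x - 4.

Matrices are similar if and only if their invariant-factor lists agree; the partition into similarity classes is {M1, M2}, {M3}.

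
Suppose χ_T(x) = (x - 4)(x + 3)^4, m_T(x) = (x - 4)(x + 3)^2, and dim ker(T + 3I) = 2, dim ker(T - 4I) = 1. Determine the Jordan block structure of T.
Jordan blocks: (-3, 2), (-3, 2), (4, 1)

λ = -3: algebraic multiplicity 4 (exponent in χ_T), largest block size 2 (exponent in m_T), 2 blocks (geometric multiplicity). These force block sizes [2, 2].
λ = 4: algebraic multiplicity 1 (exponent in χ_T), largest block size 1 (exponent in m_T), 1 block (geometric multiplicity). This forces block sizes [1].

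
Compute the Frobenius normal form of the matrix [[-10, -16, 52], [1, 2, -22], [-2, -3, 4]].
R = [[0, 0, -8], [1, 0, -2], [0, 1, -4]]

The invariant factors of A (the non-unit diagonal entries of the Smith normal form of xI - A over ℚ[x]) are (x + 4)(x^2 + 2), each dividing the next. The characteristic polynomial is their product, (x + 4)(x^2 + 2).

The rational canonical form is the block-diagonal matrix of companion matrices C(f_i):
R = [[0, 0, -8], [1, 0, -2], [0, 1, -4]].

Note the characteristic polynomial does not split into linear factors over ℚ, so A has no Jordan form over ℚ; the rational canonical form exists over any field.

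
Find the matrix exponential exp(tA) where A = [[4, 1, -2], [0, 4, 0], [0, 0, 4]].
A has Jordan form J = [[4, 1, 0], [0, 4, 0], [0, 0, 4]] with A = PJP^{-1}, so e^{tA} = P e^{tJ} P^{-1}.

For a Jordan block J_k(λ), e^{tJ_k(λ)} = e^{λt} · (I + tN + t^2 N^2/2! + ... + t^{k-1} N^{k-1}/(k-1)!) where N is the nilpotent superdiagonal part.

Assembling the blocks and conjugating back gives the entries of e^{tA} as shown above.

e^{tA} = [[e^{4*t}, t*e^{4*t}, -2*t*e^{4*t}], [0, e^{4*t}, 0], [0, 0, e^{4*t}]]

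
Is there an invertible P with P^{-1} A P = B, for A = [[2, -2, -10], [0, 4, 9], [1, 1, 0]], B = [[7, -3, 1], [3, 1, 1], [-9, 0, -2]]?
Two matrices over a field are similar if and only if they have the same invariant factors.

Both A and B have characteristic polynomial (x - 4)(x - 1)^2 and minimal polynomial (x - 4)(x - 1)^2. Computing further, both have invariant factors (x - 4)(x - 1)^2. Hence A and B are similar.

Yes.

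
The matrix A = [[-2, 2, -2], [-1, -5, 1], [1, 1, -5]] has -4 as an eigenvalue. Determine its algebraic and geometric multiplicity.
The characteristic polynomial is (x + 4)^3, so the factor x + 4 appears with exponent 3: the algebraic multiplicity is 3.

rank(A + 4I) = 1, so the eigenspace has dimension 3 - 1 = 2: the geometric multiplicity is 2.

Since 2 < 3, A is not diagonalizable.

algebraic multiplicity 3, geometric multiplicity 2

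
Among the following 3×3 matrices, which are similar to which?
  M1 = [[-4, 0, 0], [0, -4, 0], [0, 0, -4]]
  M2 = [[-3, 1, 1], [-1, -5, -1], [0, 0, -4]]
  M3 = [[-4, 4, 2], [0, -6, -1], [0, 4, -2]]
2 classes: {M1}, {M2, M3}

Characteristic polynomials: χ_{M1} = (x + 4)^3, χ_{M2} = (x + 4)^3, χ_{M3} = (x + 4)^3.

{M1}: invariant factors x + 4, x + 4, x + 4.

{M2, M3}: invariant factors x + 4, (x + 4)^2.

Matrices are similar if and only if their invariant-factor lists agree; the partition into similarity classes is {M1}, {M2, M3}.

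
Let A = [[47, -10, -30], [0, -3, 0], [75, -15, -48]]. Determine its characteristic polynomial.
xI - A = [[x - 47, 10, 30], [0, x + 3, 0], [-75, 15, x + 48]].

Expanding det(xI - A) along the first row:
det(xI - A) = + (x - 47)·det([[x + 3, 0], [15, x + 48]]) - (10)·det([[0, 0], [-75, x + 48]]) + (30)·det([[0, x + 3], [-75, 15]]).

Evaluating gives χ_A(x) = x^3 + 4x^2 - 3x - 18 = (x - 2)(x + 3)^2.

χ_A(x) = (x - 2)(x + 3)^2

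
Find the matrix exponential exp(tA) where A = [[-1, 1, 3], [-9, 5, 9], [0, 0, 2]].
e^{tA} = [[(1 - 3*t)*e^{2*t}, t*e^{2*t}, 3*t*e^{2*t}], [-9*t*e^{2*t}, (3*t + 1)*e^{2*t}, 9*t*e^{2*t}], [0, 0, e^{2*t}]]

A has Jordan form J = [[2, 1, 0], [0, 2, 0], [0, 0, 2]] with A = PJP^{-1}, so e^{tA} = P e^{tJ} P^{-1}.

For a Jordan block J_k(λ), e^{tJ_k(λ)} = e^{λt} · (I + tN + t^2 N^2/2! + ... + t^{k-1} N^{k-1}/(k-1)!) where N is the nilpotent superdiagonal part.

Assembling the blocks and conjugating back gives the entries of e^{tA} as shown above.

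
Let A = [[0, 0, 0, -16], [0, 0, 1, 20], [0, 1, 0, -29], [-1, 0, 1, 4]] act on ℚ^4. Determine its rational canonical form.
R = [[0, 0, 0, -16], [1, 0, 0, 16], [0, 1, 0, -12], [0, 0, 1, 4]]

The invariant factors of A (the non-unit diagonal entries of the Smith normal form of xI - A over ℚ[x]) are (x^2 - 2x + 4)^2, each dividing the next. The characteristic polynomial is their product, (x^2 - 2x + 4)^2.

The rational canonical form is the block-diagonal matrix of companion matrices C(f_i):
R = [[0, 0, 0, -16], [1, 0, 0, 16], [0, 1, 0, -12], [0, 0, 1, 4]].

Note the characteristic polynomial does not split into linear factors over ℚ, so A has no Jordan form over ℚ; the rational canonical form exists over any field.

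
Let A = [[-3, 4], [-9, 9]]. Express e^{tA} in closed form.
e^{tA} = [[(1 - 6*t)*e^{3*t}, 4*t*e^{3*t}], [-9*t*e^{3*t}, (6*t + 1)*e^{3*t}]]

A has Jordan form J = [[3, 1], [0, 3]] with A = PJP^{-1}, so e^{tA} = P e^{tJ} P^{-1}.

For a Jordan block J_k(λ), e^{tJ_k(λ)} = e^{λt} · (I + tN + t^2 N^2/2! + ... + t^{k-1} N^{k-1}/(k-1)!) where N is the nilpotent superdiagonal part.

Assembling the blocks and conjugating back gives the entries of e^{tA} as shown above.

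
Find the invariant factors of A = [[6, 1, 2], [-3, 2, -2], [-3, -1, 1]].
x - 3, (x - 3)^2

The Jordan structure of A has elementary divisors (x - 3)^2, (x - 3). Arranging the block sizes at each eigenvalue in decreasing order and taking row products gives the invariant factors.

Invariant factors (smallest first, each dividing the next): x - 3, (x - 3)^2.

Check: the last factor (x - 3)^2 is the minimal polynomial, and the product (x - 3)^3 is the characteristic polynomial.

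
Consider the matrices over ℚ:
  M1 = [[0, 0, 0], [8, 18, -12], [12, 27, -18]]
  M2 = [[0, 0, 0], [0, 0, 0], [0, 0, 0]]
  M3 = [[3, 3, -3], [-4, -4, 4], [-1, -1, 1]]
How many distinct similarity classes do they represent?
Characteristic polynomials: χ_{M1} = x^3, χ_{M2} = x^3, χ_{M3} = x^3.

{M1, M3}: invariant factors x, x^2.

{M2}: invariant factors x, x, x.

Matrices are similar if and only if their invariant-factor lists agree; the partition into similarity classes is {M1, M3}, {M2}.

2 classes: {M1, M3}, {M2}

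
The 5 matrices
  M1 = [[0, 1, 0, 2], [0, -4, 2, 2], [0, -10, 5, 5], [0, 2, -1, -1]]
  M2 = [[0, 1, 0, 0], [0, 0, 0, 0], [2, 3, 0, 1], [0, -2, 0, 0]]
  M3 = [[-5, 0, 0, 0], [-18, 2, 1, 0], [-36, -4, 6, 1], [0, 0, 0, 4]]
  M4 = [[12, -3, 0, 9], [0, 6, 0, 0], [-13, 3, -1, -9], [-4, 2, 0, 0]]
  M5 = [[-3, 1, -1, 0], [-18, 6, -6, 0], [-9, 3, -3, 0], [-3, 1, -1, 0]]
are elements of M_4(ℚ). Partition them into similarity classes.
Characteristic polynomials: χ_{M1} = x^4, χ_{M2} = x^4, χ_{M3} = (x - 4)^3(x + 5), χ_{M4} = (x - 6)^3(x + 1), χ_{M5} = x^4.

{M1, M2}: invariant factors x^2, x^2.

{M3}: invariant factors (x - 4)^3(x + 5).

{M4}: invariant factors x - 6, (x - 6)^2(x + 1).

{M5}: invariant factors x, x, x^2.

Matrices are similar if and only if their invariant-factor lists agree; the partition into similarity classes is {M1, M2}, {M3}, {M4}, {M5}.

4 classes: {M1, M2}, {M3}, {M4}, {M5}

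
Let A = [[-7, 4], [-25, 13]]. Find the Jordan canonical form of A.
J = [[3, 1], [0, 3]]

The characteristic polynomial is det(xI - A) = (x - 3)^2, so the eigenvalues are 3 (algebraic multiplicity 2).

For λ = 3: rank(A - 3I) = 1, rank((A - 3I)^2) = 0. The eigenspace has dimension 2 - 1 = 1, so there is 1 Jordan block; the rank sequence gives block sizes [2].

Assembling the blocks gives the Jordan form J above.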